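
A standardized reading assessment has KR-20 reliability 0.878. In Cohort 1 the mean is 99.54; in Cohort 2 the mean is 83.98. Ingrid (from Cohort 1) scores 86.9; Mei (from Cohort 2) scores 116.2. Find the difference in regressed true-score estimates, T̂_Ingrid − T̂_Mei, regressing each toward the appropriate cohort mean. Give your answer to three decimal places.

-23.827

T̂_Ingrid = 0.878(86.9) + 0.122(99.54) = 88.44208
T̂_Mei = 0.878(116.2) + 0.122(83.98) = 112.26916
Difference = 88.44208 − 112.26916 = -23.82708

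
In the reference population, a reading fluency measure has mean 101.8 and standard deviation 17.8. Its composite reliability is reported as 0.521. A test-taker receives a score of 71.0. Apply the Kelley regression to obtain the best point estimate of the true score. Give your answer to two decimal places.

Weight the observed score by reliability and the mean by (1 − reliability): T̂ = 0.521·71.0 + 0.479·101.8 = 36.9910 + 48.7622 = 85.753.

85.75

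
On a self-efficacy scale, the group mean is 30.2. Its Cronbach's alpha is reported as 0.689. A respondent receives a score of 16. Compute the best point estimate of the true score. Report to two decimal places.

T̂ = 0.689(16) + 0.311(30.2) = 11.024 + 9.3922 = 20.416 → 20.42

20.42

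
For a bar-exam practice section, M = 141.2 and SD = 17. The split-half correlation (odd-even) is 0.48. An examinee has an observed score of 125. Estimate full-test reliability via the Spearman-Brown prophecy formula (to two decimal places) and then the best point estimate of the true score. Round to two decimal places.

130.67

Spearman-Brown: ρ = 2r/(1 + r) = 2(0.48)/(1 + 0.48) = 0.960/1.48 = 0.6486 → 0.65
T̂ = ρX + (1 − ρ)μ
  = 0.65 × 125 + 0.35 × 141.2
  = 81.25 + 49.420
  = 130.670
  ≈ 130.67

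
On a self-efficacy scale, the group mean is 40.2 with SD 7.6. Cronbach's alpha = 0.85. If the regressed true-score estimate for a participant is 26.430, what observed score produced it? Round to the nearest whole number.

T̂ = ρX + (1 − ρ)μ  ⇒  X = (T̂ − (1 − ρ)μ) / ρ
X = (26.430 − 0.15 × 40.2) / 0.85 = (26.430 − 6.030) / 0.85 = 20.400 / 0.85 = 24.00

24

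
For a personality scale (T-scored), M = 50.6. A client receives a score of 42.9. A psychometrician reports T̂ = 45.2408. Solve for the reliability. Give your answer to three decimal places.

T̂ = ρX + (1 − ρ)μ  ⇒  T̂ − μ = ρ(X − μ)
ρ = (T̂ − μ)/(X − μ) = (45.2408 − 50.6) / (42.9 − 50.6) = -5.3592 / -7.7 = 0.69600

0.696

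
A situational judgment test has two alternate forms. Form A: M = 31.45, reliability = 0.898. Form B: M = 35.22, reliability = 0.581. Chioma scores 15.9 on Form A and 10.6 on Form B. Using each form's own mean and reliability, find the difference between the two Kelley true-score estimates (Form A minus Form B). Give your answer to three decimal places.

T̂_A = 0.898(15.9) + 0.102(31.45) = 17.48610
T̂_B = 0.581(10.6) + 0.419(35.22) = 20.91578
T̂_A − T̂_B = -3.42968

-3.430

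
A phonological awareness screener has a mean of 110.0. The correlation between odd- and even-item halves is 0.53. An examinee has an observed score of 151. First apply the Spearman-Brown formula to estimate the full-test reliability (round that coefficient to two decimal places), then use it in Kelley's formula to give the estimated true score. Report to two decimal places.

138.29

Spearman-Brown: ρ = 2r/(1 + r) = 2(0.53)/(1 + 0.53) = 1.060/1.53 = 0.6928 → 0.69
T̂ = ρX + (1 − ρ)μ
  = 0.69 × 151 + 0.31 × 110.0
  = 104.19 + 34.100
  = 138.290
  ≈ 138.29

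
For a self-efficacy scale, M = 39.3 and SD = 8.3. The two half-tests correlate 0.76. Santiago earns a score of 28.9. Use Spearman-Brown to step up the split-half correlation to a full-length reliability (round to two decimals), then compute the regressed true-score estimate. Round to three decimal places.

30.356

Spearman-Brown: ρ = 2r/(1 + r) = 2(0.76)/(1 + 0.76) = 1.520/1.76 = 0.8636 → 0.86
Weight the observed score by reliability and the mean by (1 − reliability): T̂ = 0.86·28.9 + 0.14·39.3 = 24.854 + 5.502 = 30.3560.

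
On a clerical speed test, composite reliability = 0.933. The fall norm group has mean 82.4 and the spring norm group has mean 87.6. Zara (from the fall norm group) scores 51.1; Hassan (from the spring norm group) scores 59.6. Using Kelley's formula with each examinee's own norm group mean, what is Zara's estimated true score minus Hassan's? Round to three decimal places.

-8.279

T̂_Zara = 0.933(51.1) + 0.067(82.4) = 53.19710
T̂_Hassan = 0.933(59.6) + 0.067(87.6) = 61.47600
Difference = 53.19710 − 61.47600 = -8.27890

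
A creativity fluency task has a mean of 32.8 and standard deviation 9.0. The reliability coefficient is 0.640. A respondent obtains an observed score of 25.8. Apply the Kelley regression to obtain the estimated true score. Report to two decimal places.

T̂ = ρX + (1 − ρ)μ
  = 0.640 × 25.8 + 0.360 × 32.8
  = 16.5120 + 11.8080
  = 28.320
  ≈ 28.32

28.32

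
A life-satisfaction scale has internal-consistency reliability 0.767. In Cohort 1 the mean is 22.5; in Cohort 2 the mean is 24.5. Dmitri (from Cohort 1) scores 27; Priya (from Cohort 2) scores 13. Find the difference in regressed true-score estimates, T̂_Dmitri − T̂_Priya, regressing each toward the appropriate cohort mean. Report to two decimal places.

10.27

T̂_Dmitri = 0.767(27) + 0.233(22.5) = 25.9515
T̂_Priya = 0.767(13) + 0.233(24.5) = 15.6795
Difference = 25.9515 − 15.6795 = 10.2720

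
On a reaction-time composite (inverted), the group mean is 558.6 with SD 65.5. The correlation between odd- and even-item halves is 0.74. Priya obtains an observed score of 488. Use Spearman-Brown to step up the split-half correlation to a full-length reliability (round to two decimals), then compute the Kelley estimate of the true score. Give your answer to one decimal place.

498.6

Spearman-Brown: ρ = 2r/(1 + r) = 2(0.74)/(1 + 0.74) = 1.480/1.74 = 0.8506 → 0.85
Weight the observed score by reliability and the mean by (1 − reliability): T̂ = 0.85·488 + 0.15·558.6 = 414.80 + 83.790 = 498.59.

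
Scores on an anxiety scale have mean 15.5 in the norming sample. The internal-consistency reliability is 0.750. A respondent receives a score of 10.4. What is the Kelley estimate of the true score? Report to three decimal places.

T̂ = 0.750(10.4) + 0.250(15.5) = 7.8000 + 3.8750 = 11.6750 → 11.675

11.675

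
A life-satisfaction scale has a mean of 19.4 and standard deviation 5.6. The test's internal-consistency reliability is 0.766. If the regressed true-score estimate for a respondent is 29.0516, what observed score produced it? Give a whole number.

T̂ = ρX + (1 − ρ)μ  ⇒  X = (T̂ − (1 − ρ)μ) / ρ
X = (29.0516 − 0.234 × 19.4) / 0.766 = (29.0516 − 4.5396) / 0.766 = 24.5120 / 0.766 = 32.00

32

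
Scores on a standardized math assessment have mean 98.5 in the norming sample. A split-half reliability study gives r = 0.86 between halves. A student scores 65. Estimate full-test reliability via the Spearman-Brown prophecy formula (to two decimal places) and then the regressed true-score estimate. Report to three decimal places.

67.680

Spearman-Brown: ρ = 2r/(1 + r) = 2(0.86)/(1 + 0.86) = 1.720/1.86 = 0.9247 → 0.92
Weight the observed score by reliability and the mean by (1 − reliability): T̂ = 0.92·65 + 0.08·98.5 = 59.80 + 7.880 = 67.6800.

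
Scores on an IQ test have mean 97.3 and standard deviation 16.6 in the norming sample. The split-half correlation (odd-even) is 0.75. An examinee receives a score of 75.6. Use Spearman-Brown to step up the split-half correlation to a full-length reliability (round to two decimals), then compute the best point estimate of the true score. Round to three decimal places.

Spearman-Brown: ρ = 2r/(1 + r) = 2(0.75)/(1 + 0.75) = 1.500/1.75 = 0.8571 → 0.86
T̂ = ρX + (1 − ρ)μ
  = 0.86 × 75.6 + 0.14 × 97.3
  = 65.016 + 13.622
  = 78.6380
  ≈ 78.638

78.638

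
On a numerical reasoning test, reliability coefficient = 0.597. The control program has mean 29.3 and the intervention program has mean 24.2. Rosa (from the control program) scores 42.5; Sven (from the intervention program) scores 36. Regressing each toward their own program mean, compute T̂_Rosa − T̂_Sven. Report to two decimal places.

5.94

T̂_Rosa = 0.597(42.5) + 0.403(29.3) = 37.1804
T̂_Sven = 0.597(36) + 0.403(24.2) = 31.2446
Difference = 37.1804 − 31.2446 = 5.9358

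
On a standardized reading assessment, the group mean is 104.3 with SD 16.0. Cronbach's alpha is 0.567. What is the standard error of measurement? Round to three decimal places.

10.528

SEM = SD · √(1 − ρ) = 16.0 × √0.433 = 16.0 × 0.6580 = 10.5284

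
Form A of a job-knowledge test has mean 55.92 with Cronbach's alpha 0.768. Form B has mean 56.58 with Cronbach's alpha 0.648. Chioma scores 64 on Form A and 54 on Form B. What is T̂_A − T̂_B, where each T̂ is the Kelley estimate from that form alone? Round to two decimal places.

7.22

T̂_A = 0.768(64) + 0.232(55.92) = 62.1254
T̂_B = 0.648(54) + 0.352(56.58) = 54.9082
T̂_A − T̂_B = 7.2173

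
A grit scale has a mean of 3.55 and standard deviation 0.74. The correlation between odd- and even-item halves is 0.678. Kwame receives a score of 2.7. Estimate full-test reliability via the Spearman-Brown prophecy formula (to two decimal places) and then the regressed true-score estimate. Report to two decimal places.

2.86

Spearman-Brown: ρ = 2r/(1 + r) = 2(0.678)/(1 + 0.678) = 1.3560/1.678 = 0.8081 → 0.81
T̂ = ρX + (1 − ρ)μ
  = 0.81 × 2.7 + 0.19 × 3.55
  = 2.187 + 0.6745
  = 2.862
  ≈ 2.86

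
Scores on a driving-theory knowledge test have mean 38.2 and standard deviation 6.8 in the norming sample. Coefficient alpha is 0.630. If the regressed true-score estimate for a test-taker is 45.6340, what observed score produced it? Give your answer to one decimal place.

T̂ = ρX + (1 − ρ)μ  ⇒  X = (T̂ − (1 − ρ)μ) / ρ
X = (45.6340 − 0.370 × 38.2) / 0.630 = (45.6340 − 14.1340) / 0.630 = 31.5000 / 0.630 = 50.000

50.0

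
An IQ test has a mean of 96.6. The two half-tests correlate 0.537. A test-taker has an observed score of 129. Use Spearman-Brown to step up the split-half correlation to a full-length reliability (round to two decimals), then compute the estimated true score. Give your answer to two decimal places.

Spearman-Brown: ρ = 2r/(1 + r) = 2(0.537)/(1 + 0.537) = 1.0740/1.537 = 0.6988 → 0.70
Weight the observed score by reliability and the mean by (1 − reliability): T̂ = 0.70·129 + 0.30·96.6 = 90.30 + 28.980 = 119.280.

119.28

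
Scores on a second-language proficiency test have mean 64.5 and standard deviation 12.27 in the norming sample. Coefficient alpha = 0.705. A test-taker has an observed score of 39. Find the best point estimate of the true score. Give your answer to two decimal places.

T̂ = 0.705(39) + 0.295(64.5) = 27.495 + 19.0275 = 46.522 → 46.52

46.52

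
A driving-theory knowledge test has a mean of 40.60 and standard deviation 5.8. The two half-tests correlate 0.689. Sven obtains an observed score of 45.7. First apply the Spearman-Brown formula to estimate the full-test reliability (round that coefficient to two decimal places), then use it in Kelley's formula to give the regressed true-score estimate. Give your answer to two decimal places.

44.78

Spearman-Brown: ρ = 2r/(1 + r) = 2(0.689)/(1 + 0.689) = 1.3780/1.689 = 0.8159 → 0.82
T̂ = ρX + (1 − ρ)μ
  = 0.82 × 45.7 + 0.18 × 40.60
  = 37.474 + 7.3080
  = 44.782
  ≈ 44.78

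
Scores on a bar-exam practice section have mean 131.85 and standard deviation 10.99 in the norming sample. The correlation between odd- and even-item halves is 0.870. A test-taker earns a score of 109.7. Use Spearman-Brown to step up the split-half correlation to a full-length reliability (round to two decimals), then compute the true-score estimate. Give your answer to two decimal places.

Spearman-Brown: ρ = 2r/(1 + r) = 2(0.870)/(1 + 0.870) = 1.7400/1.870 = 0.9305 → 0.93
T̂ = ρX + (1 − ρ)μ
  = 0.93 × 109.7 + 0.07 × 131.85
  = 102.021 + 9.2295
  = 111.251
  ≈ 111.25

111.25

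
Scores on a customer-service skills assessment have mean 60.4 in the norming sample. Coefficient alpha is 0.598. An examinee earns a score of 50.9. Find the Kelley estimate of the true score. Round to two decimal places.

54.72

Kelley's formula gives T̂ = 0.598·50.9 + 0.402·60.4 = 30.4382 + 24.2808 = 54.719.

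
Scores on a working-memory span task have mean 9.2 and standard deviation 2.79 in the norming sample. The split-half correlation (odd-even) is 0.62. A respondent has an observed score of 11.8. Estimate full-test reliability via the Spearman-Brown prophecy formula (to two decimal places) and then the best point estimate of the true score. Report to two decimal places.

Spearman-Brown: ρ = 2r/(1 + r) = 2(0.62)/(1 + 0.62) = 1.240/1.62 = 0.7654 → 0.77
Regress the observed score toward the mean by the unreliability: T̂ = 0.77·11.8 + 0.23·9.2 = 9.086 + 2.116 = 11.202.

11.20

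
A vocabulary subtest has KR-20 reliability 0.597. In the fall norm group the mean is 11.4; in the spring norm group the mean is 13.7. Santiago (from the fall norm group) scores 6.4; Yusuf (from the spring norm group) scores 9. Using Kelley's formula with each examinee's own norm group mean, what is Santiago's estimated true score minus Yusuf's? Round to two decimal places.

-2.48

T̂_Santiago = 0.597(6.4) + 0.403(11.4) = 8.4150
T̂_Yusuf = 0.597(9) + 0.403(13.7) = 10.8941
Difference = 8.4150 − 10.8941 = -2.4791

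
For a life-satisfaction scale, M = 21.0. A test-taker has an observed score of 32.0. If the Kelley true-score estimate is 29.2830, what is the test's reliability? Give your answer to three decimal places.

T̂ = ρX + (1 − ρ)μ  ⇒  T̂ − μ = ρ(X − μ)
ρ = (T̂ − μ)/(X − μ) = (29.2830 − 21.0) / (32.0 − 21.0) = 8.2830 / 11.0 = 0.75300

0.753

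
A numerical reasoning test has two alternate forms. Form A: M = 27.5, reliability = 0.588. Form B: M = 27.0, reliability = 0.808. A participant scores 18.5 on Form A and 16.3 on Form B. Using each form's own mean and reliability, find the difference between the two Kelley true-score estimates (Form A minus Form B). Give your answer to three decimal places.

3.854

T̂_A = 0.588(18.5) + 0.412(27.5) = 22.20800
T̂_B = 0.808(16.3) + 0.192(27.0) = 18.35440
T̂_A − T̂_B = 3.85360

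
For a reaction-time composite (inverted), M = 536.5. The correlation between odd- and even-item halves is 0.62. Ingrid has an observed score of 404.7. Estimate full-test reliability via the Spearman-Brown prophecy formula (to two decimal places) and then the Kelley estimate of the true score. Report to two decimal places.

Spearman-Brown: ρ = 2r/(1 + r) = 2(0.62)/(1 + 0.62) = 1.240/1.62 = 0.7654 → 0.77
Regress the observed score toward the mean by the unreliability: T̂ = 0.77·404.7 + 0.23·536.5 = 311.619 + 123.395 = 435.014.

435.01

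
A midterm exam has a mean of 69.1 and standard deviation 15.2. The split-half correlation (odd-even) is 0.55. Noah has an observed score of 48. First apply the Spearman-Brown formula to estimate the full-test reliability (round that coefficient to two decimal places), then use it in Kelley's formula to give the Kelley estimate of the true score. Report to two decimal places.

Spearman-Brown: ρ = 2r/(1 + r) = 2(0.55)/(1 + 0.55) = 1.100/1.55 = 0.7097 → 0.71
Kelley's formula gives T̂ = 0.71·48 + 0.29·69.1 = 34.08 + 20.039 = 54.119.

54.12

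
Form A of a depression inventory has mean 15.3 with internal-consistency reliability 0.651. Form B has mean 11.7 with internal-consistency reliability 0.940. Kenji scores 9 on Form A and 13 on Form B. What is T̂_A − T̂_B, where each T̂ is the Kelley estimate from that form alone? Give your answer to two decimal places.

-1.72

T̂_A = 0.651(9) + 0.349(15.3) = 11.1987
T̂_B = 0.940(13) + 0.060(11.7) = 12.9220
T̂_A − T̂_B = -1.7233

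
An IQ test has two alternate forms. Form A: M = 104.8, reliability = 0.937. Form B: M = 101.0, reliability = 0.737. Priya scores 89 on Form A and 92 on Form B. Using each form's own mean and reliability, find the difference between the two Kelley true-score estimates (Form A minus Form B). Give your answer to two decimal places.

T̂_A = 0.937(89) + 0.063(104.8) = 89.9954
T̂_B = 0.737(92) + 0.263(101.0) = 94.3670
T̂_A − T̂_B = -4.3716

-4.37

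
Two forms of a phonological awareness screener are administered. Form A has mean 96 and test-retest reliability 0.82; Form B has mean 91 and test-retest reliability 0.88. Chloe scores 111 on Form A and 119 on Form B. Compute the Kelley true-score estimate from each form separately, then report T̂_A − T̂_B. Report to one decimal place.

T̂_A = 0.82(111) + 0.18(96) = 108.300
T̂_B = 0.88(119) + 0.12(91) = 115.640
T̂_A − T̂_B = -7.340

-7.3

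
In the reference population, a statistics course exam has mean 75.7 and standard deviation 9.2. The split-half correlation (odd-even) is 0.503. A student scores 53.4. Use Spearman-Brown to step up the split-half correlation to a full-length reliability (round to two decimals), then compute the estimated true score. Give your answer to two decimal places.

Spearman-Brown: ρ = 2r/(1 + r) = 2(0.503)/(1 + 0.503) = 1.0060/1.503 = 0.6693 → 0.67
T̂ = ρX + (1 − ρ)μ
  = 0.67 × 53.4 + 0.33 × 75.7
  = 35.778 + 24.981
  = 60.759
  ≈ 60.76

60.76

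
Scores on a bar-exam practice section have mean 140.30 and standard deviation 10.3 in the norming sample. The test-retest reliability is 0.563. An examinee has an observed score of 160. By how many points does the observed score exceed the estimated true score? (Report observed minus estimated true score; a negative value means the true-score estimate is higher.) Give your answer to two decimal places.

T̂ = ρX + (1 − ρ)μ
  = 0.563 × 160 + 0.437 × 140.30
  = 90.080 + 61.31110
  = 151.3911
  ≈ 151.391
X − T̂ = 160 − 151.391 = 8.609 → 8.61

8.61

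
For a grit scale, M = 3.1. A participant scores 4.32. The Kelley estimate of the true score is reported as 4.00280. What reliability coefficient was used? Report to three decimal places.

0.740

T̂ = ρX + (1 − ρ)μ  ⇒  T̂ − μ = ρ(X − μ)
ρ = (T̂ − μ)/(X − μ) = (4.00280 − 3.1) / (4.32 − 3.1) = 0.90280 / 1.22 = 0.74000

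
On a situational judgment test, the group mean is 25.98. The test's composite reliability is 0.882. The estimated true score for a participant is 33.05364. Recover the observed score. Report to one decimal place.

34.0

T̂ = ρX + (1 − ρ)μ  ⇒  X = (T̂ − (1 − ρ)μ) / ρ
X = (33.05364 − 0.118 × 25.98) / 0.882 = (33.05364 − 3.06564) / 0.882 = 29.98800 / 0.882 = 34.000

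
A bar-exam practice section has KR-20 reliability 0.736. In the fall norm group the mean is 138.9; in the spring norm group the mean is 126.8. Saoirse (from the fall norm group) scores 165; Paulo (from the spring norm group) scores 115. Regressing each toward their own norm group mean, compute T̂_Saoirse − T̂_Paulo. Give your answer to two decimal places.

T̂_Saoirse = 0.736(165) + 0.264(138.9) = 158.1096
T̂_Paulo = 0.736(115) + 0.264(126.8) = 118.1152
Difference = 158.1096 − 118.1152 = 39.9944

39.99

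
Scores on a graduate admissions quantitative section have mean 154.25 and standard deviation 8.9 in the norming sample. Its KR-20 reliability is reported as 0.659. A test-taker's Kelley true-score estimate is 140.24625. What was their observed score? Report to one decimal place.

133.0

T̂ = ρX + (1 − ρ)μ  ⇒  X = (T̂ − (1 − ρ)μ) / ρ
X = (140.24625 − 0.341 × 154.25) / 0.659 = (140.24625 − 52.59925) / 0.659 = 87.64700 / 0.659 = 133.000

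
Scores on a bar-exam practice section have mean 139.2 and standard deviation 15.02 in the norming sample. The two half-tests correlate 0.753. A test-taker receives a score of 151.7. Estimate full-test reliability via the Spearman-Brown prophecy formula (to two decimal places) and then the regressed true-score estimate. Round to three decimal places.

Spearman-Brown: ρ = 2r/(1 + r) = 2(0.753)/(1 + 0.753) = 1.5060/1.753 = 0.8591 → 0.86
T̂ = ρX + (1 − ρ)μ
  = 0.86 × 151.7 + 0.14 × 139.2
  = 130.462 + 19.488
  = 149.9500
  ≈ 149.950

149.950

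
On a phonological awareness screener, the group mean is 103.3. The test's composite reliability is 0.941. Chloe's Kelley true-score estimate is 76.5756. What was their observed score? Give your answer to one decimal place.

74.9

T̂ = ρX + (1 − ρ)μ  ⇒  X = (T̂ − (1 − ρ)μ) / ρ
X = (76.5756 − 0.059 × 103.3) / 0.941 = (76.5756 − 6.0947) / 0.941 = 70.4809 / 0.941 = 74.900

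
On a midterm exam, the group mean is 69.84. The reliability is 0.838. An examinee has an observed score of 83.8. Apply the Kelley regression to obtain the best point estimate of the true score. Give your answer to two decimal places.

T̂ = 0.838(83.8) + 0.162(69.84) = 70.2244 + 11.31408 = 81.538 → 81.54

81.54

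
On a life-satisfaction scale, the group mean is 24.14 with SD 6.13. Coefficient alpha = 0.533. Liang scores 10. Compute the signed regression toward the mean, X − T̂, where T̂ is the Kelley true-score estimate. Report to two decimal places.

Weight the observed score by reliability and the mean by (1 − reliability): T̂ = 0.533·10 + 0.467·24.14 = 5.330 + 11.27338 = 16.6034.
X − T̂ = 10 − 16.603 = -6.603 → -6.60

-6.60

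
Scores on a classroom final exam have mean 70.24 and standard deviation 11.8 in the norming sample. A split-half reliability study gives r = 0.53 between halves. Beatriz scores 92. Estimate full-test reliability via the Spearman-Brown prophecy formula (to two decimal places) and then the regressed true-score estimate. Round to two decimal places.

Spearman-Brown: ρ = 2r/(1 + r) = 2(0.53)/(1 + 0.53) = 1.060/1.53 = 0.6928 → 0.69
T̂ = ρX + (1 − ρ)μ
  = 0.69 × 92 + 0.31 × 70.24
  = 63.48 + 21.7744
  = 85.254
  ≈ 85.25

85.25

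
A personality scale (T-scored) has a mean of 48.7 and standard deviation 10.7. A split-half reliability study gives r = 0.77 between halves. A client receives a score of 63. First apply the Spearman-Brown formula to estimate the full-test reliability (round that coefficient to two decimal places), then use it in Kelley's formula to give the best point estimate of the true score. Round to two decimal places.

61.14

Spearman-Brown: ρ = 2r/(1 + r) = 2(0.77)/(1 + 0.77) = 1.540/1.77 = 0.8701 → 0.87
T̂ = ρX + (1 − ρ)μ
  = 0.87 × 63 + 0.13 × 48.7
  = 54.81 + 6.331
  = 61.141
  ≈ 61.14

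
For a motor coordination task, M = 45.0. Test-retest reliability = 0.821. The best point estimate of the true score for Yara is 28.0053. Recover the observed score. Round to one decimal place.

24.3

T̂ = ρX + (1 − ρ)μ  ⇒  X = (T̂ − (1 − ρ)μ) / ρ
X = (28.0053 − 0.179 × 45.0) / 0.821 = (28.0053 − 8.0550) / 0.821 = 19.9503 / 0.821 = 24.300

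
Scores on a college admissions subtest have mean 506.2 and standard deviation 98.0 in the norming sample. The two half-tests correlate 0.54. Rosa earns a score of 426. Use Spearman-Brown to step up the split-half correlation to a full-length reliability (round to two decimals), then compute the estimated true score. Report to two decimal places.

450.06

Spearman-Brown: ρ = 2r/(1 + r) = 2(0.54)/(1 + 0.54) = 1.080/1.54 = 0.7013 → 0.70
T̂ = 0.70(426) + 0.30(506.2) = 298.20 + 151.860 = 450.060 → 450.06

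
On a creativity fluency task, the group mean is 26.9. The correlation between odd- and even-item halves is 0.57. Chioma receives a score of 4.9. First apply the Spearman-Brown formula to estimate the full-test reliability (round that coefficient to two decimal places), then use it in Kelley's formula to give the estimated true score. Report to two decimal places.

Spearman-Brown: ρ = 2r/(1 + r) = 2(0.57)/(1 + 0.57) = 1.140/1.57 = 0.7261 → 0.73
T̂ = ρX + (1 − ρ)μ
  = 0.73 × 4.9 + 0.27 × 26.9
  = 3.577 + 7.263
  = 10.840
  ≈ 10.84

10.84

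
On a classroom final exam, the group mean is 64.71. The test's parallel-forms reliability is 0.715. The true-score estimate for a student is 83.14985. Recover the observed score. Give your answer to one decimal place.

90.5

T̂ = ρX + (1 − ρ)μ  ⇒  X = (T̂ − (1 − ρ)μ) / ρ
X = (83.14985 − 0.285 × 64.71) / 0.715 = (83.14985 − 18.44235) / 0.715 = 64.70750 / 0.715 = 90.500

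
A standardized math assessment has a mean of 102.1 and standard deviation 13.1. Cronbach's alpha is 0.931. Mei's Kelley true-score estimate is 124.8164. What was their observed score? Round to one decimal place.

T̂ = ρX + (1 − ρ)μ  ⇒  X = (T̂ − (1 − ρ)μ) / ρ
X = (124.8164 − 0.069 × 102.1) / 0.931 = (124.8164 − 7.0449) / 0.931 = 117.7715 / 0.931 = 126.500

126.5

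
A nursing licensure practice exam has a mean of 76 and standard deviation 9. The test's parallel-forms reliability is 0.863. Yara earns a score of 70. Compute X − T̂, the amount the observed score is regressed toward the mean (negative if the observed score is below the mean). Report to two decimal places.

-0.82

T̂ = ρX + (1 − ρ)μ
  = 0.863 × 70 + 0.137 × 76
  = 60.410 + 10.412
  = 70.8220
  ≈ 70.822
X − T̂ = 70 − 70.822 = -0.822 → -0.82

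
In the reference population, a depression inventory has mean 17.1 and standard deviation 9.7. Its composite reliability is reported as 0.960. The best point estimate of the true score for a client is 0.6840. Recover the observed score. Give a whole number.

T̂ = ρX + (1 − ρ)μ  ⇒  X = (T̂ − (1 − ρ)μ) / ρ
X = (0.6840 − 0.040 × 17.1) / 0.960 = (0.6840 − 0.6840) / 0.960 = -0.0000 / 0.960 = -0.00

0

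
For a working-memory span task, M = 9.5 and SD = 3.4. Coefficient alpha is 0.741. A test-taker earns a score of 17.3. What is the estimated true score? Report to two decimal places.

Weight the observed score by reliability and the mean by (1 − reliability): T̂ = 0.741·17.3 + 0.259·9.5 = 12.8193 + 2.4605 = 15.280.

15.28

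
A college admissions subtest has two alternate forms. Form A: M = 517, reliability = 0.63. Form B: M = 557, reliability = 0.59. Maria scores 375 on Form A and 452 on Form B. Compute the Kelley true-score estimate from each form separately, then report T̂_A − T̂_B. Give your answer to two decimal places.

T̂_A = 0.63(375) + 0.37(517) = 427.5400
T̂_B = 0.59(452) + 0.41(557) = 495.0500
T̂_A − T̂_B = -67.5100

-67.51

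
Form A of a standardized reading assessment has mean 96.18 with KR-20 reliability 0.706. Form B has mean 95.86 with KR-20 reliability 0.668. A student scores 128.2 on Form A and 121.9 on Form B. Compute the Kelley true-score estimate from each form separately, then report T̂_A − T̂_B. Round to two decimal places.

5.53

T̂_A = 0.706(128.2) + 0.294(96.18) = 118.7861
T̂_B = 0.668(121.9) + 0.332(95.86) = 113.2547
T̂_A − T̂_B = 5.5314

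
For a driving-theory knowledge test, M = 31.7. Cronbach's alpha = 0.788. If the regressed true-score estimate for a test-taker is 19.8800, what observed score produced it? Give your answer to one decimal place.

16.7

T̂ = ρX + (1 − ρ)μ  ⇒  X = (T̂ − (1 − ρ)μ) / ρ
X = (19.8800 − 0.212 × 31.7) / 0.788 = (19.8800 − 6.7204) / 0.788 = 13.1596 / 0.788 = 16.700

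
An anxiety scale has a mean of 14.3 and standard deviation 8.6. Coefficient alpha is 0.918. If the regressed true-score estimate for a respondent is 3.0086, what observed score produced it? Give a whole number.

2

T̂ = ρX + (1 − ρ)μ  ⇒  X = (T̂ − (1 − ρ)μ) / ρ
X = (3.0086 − 0.082 × 14.3) / 0.918 = (3.0086 − 1.1726) / 0.918 = 1.8360 / 0.918 = 2.00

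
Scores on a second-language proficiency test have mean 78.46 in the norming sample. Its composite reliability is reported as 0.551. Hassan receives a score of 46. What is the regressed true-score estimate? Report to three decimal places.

60.575

Kelley's formula gives T̂ = 0.551·46 + 0.449·78.46 = 25.346 + 35.22854 = 60.5745.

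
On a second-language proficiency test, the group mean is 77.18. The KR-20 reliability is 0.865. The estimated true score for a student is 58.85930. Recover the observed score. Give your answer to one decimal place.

T̂ = ρX + (1 − ρ)μ  ⇒  X = (T̂ − (1 − ρ)μ) / ρ
X = (58.85930 − 0.135 × 77.18) / 0.865 = (58.85930 − 10.41930) / 0.865 = 48.44000 / 0.865 = 56.000

56.0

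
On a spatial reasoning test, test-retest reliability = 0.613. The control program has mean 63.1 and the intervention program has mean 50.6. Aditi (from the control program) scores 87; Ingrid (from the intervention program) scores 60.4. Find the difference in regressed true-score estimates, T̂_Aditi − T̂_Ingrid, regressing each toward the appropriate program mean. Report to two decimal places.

T̂_Aditi = 0.613(87) + 0.387(63.1) = 77.7507
T̂_Ingrid = 0.613(60.4) + 0.387(50.6) = 56.6074
Difference = 77.7507 − 56.6074 = 21.1433

21.14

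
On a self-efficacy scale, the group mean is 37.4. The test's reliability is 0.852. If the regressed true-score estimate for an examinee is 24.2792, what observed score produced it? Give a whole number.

22

T̂ = ρX + (1 − ρ)μ  ⇒  X = (T̂ − (1 − ρ)μ) / ρ
X = (24.2792 − 0.148 × 37.4) / 0.852 = (24.2792 − 5.5352) / 0.852 = 18.7440 / 0.852 = 22.00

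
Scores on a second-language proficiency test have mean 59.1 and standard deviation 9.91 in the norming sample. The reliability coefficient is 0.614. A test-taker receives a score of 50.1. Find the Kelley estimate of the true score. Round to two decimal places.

T̂ = 0.614(50.1) + 0.386(59.1) = 30.7614 + 22.8126 = 53.574 → 53.57

53.57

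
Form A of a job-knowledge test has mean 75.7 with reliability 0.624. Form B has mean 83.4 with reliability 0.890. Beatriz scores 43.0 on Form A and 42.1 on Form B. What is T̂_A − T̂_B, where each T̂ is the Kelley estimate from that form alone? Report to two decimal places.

8.65

T̂_A = 0.624(43.0) + 0.376(75.7) = 55.2952
T̂_B = 0.890(42.1) + 0.110(83.4) = 46.6430
T̂_A − T̂_B = 8.6522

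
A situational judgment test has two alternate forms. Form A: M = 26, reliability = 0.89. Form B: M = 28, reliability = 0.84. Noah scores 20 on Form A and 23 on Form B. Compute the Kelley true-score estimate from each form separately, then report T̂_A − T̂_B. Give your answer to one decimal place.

-3.1

T̂_A = 0.89(20) + 0.11(26) = 20.660
T̂_B = 0.84(23) + 0.16(28) = 23.800
T̂_A − T̂_B = -3.140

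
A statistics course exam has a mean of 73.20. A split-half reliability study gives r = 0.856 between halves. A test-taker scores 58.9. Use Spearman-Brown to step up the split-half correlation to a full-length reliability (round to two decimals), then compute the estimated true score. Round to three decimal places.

Spearman-Brown: ρ = 2r/(1 + r) = 2(0.856)/(1 + 0.856) = 1.7120/1.856 = 0.9224 → 0.92
Weight the observed score by reliability and the mean by (1 − reliability): T̂ = 0.92·58.9 + 0.08·73.20 = 54.188 + 5.8560 = 60.0440.

60.044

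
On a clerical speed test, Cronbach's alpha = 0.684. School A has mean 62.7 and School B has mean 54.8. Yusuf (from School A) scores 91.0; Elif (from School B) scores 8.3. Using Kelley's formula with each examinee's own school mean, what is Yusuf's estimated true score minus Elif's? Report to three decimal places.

59.063

T̂_Yusuf = 0.684(91.0) + 0.316(62.7) = 82.05720
T̂_Elif = 0.684(8.3) + 0.316(54.8) = 22.99400
Difference = 82.05720 − 22.99400 = 59.06320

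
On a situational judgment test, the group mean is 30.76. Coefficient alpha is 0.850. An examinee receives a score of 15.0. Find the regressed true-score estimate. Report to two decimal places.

17.36

T̂ = 0.850(15.0) + 0.150(30.76) = 12.7500 + 4.61400 = 17.364 → 17.36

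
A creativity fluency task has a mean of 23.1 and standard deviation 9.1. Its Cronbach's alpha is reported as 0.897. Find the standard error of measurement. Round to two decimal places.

2.92

SEM = SD · √(1 − ρ) = 9.1 × √0.103 = 9.1 × 0.3209 = 2.921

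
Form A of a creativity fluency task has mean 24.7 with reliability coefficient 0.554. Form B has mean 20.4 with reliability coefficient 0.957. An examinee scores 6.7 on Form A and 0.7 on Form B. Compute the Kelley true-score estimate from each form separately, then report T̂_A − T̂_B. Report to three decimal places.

13.181

T̂_A = 0.554(6.7) + 0.446(24.7) = 14.72800
T̂_B = 0.957(0.7) + 0.043(20.4) = 1.54710
T̂_A − T̂_B = 13.18090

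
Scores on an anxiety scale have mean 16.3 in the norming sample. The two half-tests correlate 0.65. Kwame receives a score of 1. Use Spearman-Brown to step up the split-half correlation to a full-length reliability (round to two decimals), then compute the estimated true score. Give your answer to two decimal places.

4.21

Spearman-Brown: ρ = 2r/(1 + r) = 2(0.65)/(1 + 0.65) = 1.300/1.65 = 0.7879 → 0.79
T̂ = ρX + (1 − ρ)μ
  = 0.79 × 1 + 0.21 × 16.3
  = 0.79 + 3.423
  = 4.213
  ≈ 4.21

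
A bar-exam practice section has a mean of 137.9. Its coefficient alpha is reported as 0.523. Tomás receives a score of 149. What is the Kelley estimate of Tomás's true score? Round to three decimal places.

143.705

Kelley's formula gives T̂ = 0.523·149 + 0.477·137.9 = 77.927 + 65.7783 = 143.7053.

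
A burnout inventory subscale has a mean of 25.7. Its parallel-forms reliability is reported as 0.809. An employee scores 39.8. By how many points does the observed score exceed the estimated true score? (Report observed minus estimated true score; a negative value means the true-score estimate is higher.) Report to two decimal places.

2.69

Regress the observed score toward the mean by the unreliability: T̂ = 0.809·39.8 + 0.191·25.7 = 32.1982 + 4.9087 = 37.1069.
X − T̂ = 39.8 − 37.107 = 2.693 → 2.69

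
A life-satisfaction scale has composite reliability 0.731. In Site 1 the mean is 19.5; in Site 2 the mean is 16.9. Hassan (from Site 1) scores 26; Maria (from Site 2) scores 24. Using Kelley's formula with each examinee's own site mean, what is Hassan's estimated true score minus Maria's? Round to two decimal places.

2.16

T̂_Hassan = 0.731(26) + 0.269(19.5) = 24.2515
T̂_Maria = 0.731(24) + 0.269(16.9) = 22.0901
Difference = 24.2515 − 22.0901 = 2.1614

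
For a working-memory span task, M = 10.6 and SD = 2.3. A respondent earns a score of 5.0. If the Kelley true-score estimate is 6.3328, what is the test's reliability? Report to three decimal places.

0.762

T̂ = ρX + (1 − ρ)μ  ⇒  T̂ − μ = ρ(X − μ)
ρ = (T̂ − μ)/(X − μ) = (6.3328 − 10.6) / (5.0 − 10.6) = -4.2672 / -5.6 = 0.76200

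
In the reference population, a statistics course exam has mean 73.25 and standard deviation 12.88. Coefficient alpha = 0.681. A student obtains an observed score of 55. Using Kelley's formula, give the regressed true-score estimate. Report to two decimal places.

60.82

Regress the observed score toward the mean by the unreliability: T̂ = 0.681·55 + 0.319·73.25 = 37.455 + 23.36675 = 60.822.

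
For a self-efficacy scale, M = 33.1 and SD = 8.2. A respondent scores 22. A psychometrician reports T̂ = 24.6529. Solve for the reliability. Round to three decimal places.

0.761

T̂ = ρX + (1 − ρ)μ  ⇒  T̂ − μ = ρ(X − μ)
ρ = (T̂ − μ)/(X − μ) = (24.6529 − 33.1) / (22 − 33.1) = -8.4471 / -11.1 = 0.76100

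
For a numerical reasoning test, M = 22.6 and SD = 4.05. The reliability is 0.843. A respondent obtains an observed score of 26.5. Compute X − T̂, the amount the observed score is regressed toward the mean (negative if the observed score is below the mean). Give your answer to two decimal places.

T̂ = 0.843(26.5) + 0.157(22.6) = 22.3395 + 3.5482 = 25.8877 → 25.888
X − T̂ = 26.5 − 25.888 = 0.612 → 0.61

0.61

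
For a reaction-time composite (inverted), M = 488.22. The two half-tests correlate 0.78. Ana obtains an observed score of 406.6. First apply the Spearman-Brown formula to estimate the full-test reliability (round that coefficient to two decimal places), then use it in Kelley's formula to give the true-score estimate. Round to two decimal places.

Spearman-Brown: ρ = 2r/(1 + r) = 2(0.78)/(1 + 0.78) = 1.560/1.78 = 0.8764 → 0.88
T̂ = 0.88(406.6) + 0.12(488.22) = 357.808 + 58.5864 = 416.394 → 416.39

416.39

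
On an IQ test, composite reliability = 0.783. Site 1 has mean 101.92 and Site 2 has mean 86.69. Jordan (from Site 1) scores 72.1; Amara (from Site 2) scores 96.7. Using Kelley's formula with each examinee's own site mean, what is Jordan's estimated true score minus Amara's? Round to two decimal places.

-15.96

T̂_Jordan = 0.783(72.1) + 0.217(101.92) = 78.5709
T̂_Amara = 0.783(96.7) + 0.217(86.69) = 94.5278
Difference = 78.5709 − 94.5278 = -15.9569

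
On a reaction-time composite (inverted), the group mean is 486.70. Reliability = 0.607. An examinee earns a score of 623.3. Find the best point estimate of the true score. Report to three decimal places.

T̂ = ρX + (1 − ρ)μ
  = 0.607 × 623.3 + 0.393 × 486.70
  = 378.3431 + 191.27310
  = 569.6162
  ≈ 569.616

569.616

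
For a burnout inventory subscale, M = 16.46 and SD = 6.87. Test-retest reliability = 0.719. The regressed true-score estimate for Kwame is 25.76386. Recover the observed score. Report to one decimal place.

T̂ = ρX + (1 − ρ)μ  ⇒  X = (T̂ − (1 − ρ)μ) / ρ
X = (25.76386 − 0.281 × 16.46) / 0.719 = (25.76386 − 4.62526) / 0.719 = 21.13860 / 0.719 = 29.400

29.4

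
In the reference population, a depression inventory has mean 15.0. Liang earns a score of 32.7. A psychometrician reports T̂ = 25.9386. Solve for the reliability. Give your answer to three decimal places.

0.618

T̂ = ρX + (1 − ρ)μ  ⇒  T̂ − μ = ρ(X − μ)
ρ = (T̂ − μ)/(X − μ) = (25.9386 − 15.0) / (32.7 − 15.0) = 10.9386 / 17.7 = 0.61800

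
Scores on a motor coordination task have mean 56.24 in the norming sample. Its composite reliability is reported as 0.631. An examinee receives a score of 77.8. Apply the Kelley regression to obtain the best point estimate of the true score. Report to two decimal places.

69.84

T̂ = 0.631(77.8) + 0.369(56.24) = 49.0918 + 20.75256 = 69.844 → 69.84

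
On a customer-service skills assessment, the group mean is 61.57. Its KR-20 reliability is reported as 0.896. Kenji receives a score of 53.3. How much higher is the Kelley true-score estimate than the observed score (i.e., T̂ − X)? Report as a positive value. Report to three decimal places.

0.860

Weight the observed score by reliability and the mean by (1 − reliability): T̂ = 0.896·53.3 + 0.104·61.57 = 47.7568 + 6.40328 = 54.16008.
T̂ − X = 54.1601 − 53.3 = 0.8601 → 0.860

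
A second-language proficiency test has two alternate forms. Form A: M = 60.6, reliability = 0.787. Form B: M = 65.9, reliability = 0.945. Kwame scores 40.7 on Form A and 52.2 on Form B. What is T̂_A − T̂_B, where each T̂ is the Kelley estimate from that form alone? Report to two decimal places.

-8.01

T̂_A = 0.787(40.7) + 0.213(60.6) = 44.9387
T̂_B = 0.945(52.2) + 0.055(65.9) = 52.9535
T̂_A − T̂_B = -8.0148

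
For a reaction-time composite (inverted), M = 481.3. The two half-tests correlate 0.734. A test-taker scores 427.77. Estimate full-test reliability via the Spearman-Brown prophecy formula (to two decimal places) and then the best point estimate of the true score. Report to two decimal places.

435.80

Spearman-Brown: ρ = 2r/(1 + r) = 2(0.734)/(1 + 0.734) = 1.4680/1.734 = 0.8466 → 0.85
Kelley's formula gives T̂ = 0.85·427.77 + 0.15·481.3 = 363.6045 + 72.195 = 435.799.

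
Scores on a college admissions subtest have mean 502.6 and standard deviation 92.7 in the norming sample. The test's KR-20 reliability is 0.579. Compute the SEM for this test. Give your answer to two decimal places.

SEM = SD · √(1 − ρ) = 92.7 × √0.421 = 92.7 × 0.6488 = 60.148

60.15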